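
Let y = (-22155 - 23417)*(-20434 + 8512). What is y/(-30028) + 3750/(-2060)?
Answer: -27983248401/1546442 ≈ -18095.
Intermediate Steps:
y = 543309384 (y = -45572*(-11922) = 543309384)
y/(-30028) + 3750/(-2060) = 543309384/(-30028) + 3750/(-2060) = 543309384*(-1/30028) + 3750*(-1/2060) = -135827346/7507 - 375/206 = -27983248401/1546442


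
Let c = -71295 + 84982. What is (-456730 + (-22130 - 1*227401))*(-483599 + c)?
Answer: 331880519032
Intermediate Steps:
c = 13687
(-456730 + (-22130 - 1*227401))*(-483599 + c) = (-456730 + (-22130 - 1*227401))*(-483599 + 13687) = (-456730 + (-22130 - 227401))*(-469912) = (-456730 - 249531)*(-469912) = -706261*(-469912) = 331880519032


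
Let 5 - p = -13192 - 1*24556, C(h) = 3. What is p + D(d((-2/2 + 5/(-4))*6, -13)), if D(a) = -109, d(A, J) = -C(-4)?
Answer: 37644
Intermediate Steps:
d(A, J) = -3 (d(A, J) = -1*3 = -3)
p = 37753 (p = 5 - (-13192 - 1*24556) = 5 - (-13192 - 24556) = 5 - 1*(-37748) = 5 + 37748 = 37753)
p + D(d((-2/2 + 5/(-4))*6, -13)) = 37753 - 109 = 37644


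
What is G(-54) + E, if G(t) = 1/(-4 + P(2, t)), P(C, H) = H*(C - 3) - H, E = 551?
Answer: 57305/104 ≈ 551.01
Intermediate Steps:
P(C, H) = -H + H*(-3 + C) (P(C, H) = H*(-3 + C) - H = -H + H*(-3 + C))
G(t) = 1/(-4 - 2*t) (G(t) = 1/(-4 + t*(-4 + 2)) = 1/(-4 + t*(-2)) = 1/(-4 - 2*t))
G(-54) + E = 1/(2*(-2 - 1*(-54))) + 551 = 1/(2*(-2 + 54)) + 551 = (1/2)/52 + 551 = (1/2)*(1/52) + 551 = 1/104 + 551 = 57305/104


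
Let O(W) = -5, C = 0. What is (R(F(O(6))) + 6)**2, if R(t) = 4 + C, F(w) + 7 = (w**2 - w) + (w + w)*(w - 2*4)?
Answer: 100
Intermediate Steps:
F(w) = -7 + w**2 - w + 2*w*(-8 + w) (F(w) = -7 + ((w**2 - w) + (w + w)*(w - 2*4)) = -7 + ((w**2 - w) + (2*w)*(w - 8)) = -7 + ((w**2 - w) + (2*w)*(-8 + w)) = -7 + ((w**2 - w) + 2*w*(-8 + w)) = -7 + (w**2 - w + 2*w*(-8 + w)) = -7 + w**2 - w + 2*w*(-8 + w))
R(t) = 4 (R(t) = 4 + 0 = 4)
(R(F(O(6))) + 6)**2 = (4 + 6)**2 = 10**2 = 100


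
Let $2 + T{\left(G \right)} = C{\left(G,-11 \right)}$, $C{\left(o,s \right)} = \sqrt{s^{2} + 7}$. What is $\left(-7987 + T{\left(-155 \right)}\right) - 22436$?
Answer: $-30425 + 8 \sqrt{2} \approx -30414.0$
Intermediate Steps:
$C{\left(o,s \right)} = \sqrt{7 + s^{2}}$
$T{\left(G \right)} = -2 + 8 \sqrt{2}$ ($T{\left(G \right)} = -2 + \sqrt{7 + \left(-11\right)^{2}} = -2 + \sqrt{7 + 121} = -2 + \sqrt{128} = -2 + 8 \sqrt{2}$)
$\left(-7987 + T{\left(-155 \right)}\right) - 22436 = \left(-7987 - \left(2 - 8 \sqrt{2}\right)\right) - 22436 = \left(-7989 + 8 \sqrt{2}\right) - 22436 = -30425 + 8 \sqrt{2}$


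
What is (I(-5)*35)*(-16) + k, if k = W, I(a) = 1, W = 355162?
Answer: 354602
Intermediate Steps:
k = 355162
(I(-5)*35)*(-16) + k = (1*35)*(-16) + 355162 = 35*(-16) + 355162 = -560 + 355162 = 354602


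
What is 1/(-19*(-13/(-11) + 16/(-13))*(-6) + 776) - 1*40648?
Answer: -4478190017/110170 ≈ -40648.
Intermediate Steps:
1/(-19*(-13/(-11) + 16/(-13))*(-6) + 776) - 1*40648 = 1/(-19*(-13*(-1/11) + 16*(-1/13))*(-6) + 776) - 40648 = 1/(-19*(13/11 - 16/13)*(-6) + 776) - 40648 = 1/(-19*(-7/143)*(-6) + 776) - 40648 = 1/((133/143)*(-6) + 776) - 40648 = 1/(-798/143 + 776) - 40648 = 1/(110170/143) - 40648 = 143/110170 - 40648 = -4478190017/110170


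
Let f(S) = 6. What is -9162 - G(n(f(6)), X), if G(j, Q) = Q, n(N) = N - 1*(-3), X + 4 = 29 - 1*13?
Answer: -9174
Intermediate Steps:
X = 12 (X = -4 + (29 - 1*13) = -4 + (29 - 13) = -4 + 16 = 12)
n(N) = 3 + N (n(N) = N + 3 = 3 + N)
-9162 - G(n(f(6)), X) = -9162 - 1*12 = -9162 - 12 = -9174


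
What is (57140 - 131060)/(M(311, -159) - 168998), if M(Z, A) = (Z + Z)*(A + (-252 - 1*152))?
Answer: 4620/32449 ≈ 0.14238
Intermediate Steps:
M(Z, A) = 2*Z*(-404 + A) (M(Z, A) = (2*Z)*(A + (-252 - 152)) = (2*Z)*(A - 404) = (2*Z)*(-404 + A) = 2*Z*(-404 + A))
(57140 - 131060)/(M(311, -159) - 168998) = (57140 - 131060)/(2*311*(-404 - 159) - 168998) = -73920/(2*311*(-563) - 168998) = -73920/(-350186 - 168998) = -73920/(-519184) = -73920*(-1/519184) = 4620/32449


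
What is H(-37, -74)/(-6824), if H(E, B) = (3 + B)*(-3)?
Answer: -213/6824 ≈ -0.031213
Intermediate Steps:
H(E, B) = -9 - 3*B
H(-37, -74)/(-6824) = (-9 - 3*(-74))/(-6824) = (-9 + 222)*(-1/6824) = 213*(-1/6824) = -213/6824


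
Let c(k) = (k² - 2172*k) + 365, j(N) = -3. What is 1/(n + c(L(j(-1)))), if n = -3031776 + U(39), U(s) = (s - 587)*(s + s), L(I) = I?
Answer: -1/3067630 ≈ -3.2598e-7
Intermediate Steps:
c(k) = 365 + k² - 2172*k
U(s) = 2*s*(-587 + s) (U(s) = (-587 + s)*(2*s) = 2*s*(-587 + s))
n = -3074520 (n = -3031776 + 2*39*(-587 + 39) = -3031776 + 2*39*(-548) = -3031776 - 42744 = -3074520)
1/(n + c(L(j(-1)))) = 1/(-3074520 + (365 + (-3)² - 2172*(-3))) = 1/(-3074520 + (365 + 9 + 6516)) = 1/(-3074520 + 6890) = 1/(-3067630) = -1/3067630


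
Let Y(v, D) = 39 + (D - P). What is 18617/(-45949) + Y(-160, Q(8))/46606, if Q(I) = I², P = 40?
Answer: -123538445/305928442 ≈ -0.40381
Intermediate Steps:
Y(v, D) = -1 + D (Y(v, D) = 39 + (D - 1*40) = 39 + (D - 40) = 39 + (-40 + D) = -1 + D)
18617/(-45949) + Y(-160, Q(8))/46606 = 18617/(-45949) + (-1 + 8²)/46606 = 18617*(-1/45949) + (-1 + 64)*(1/46606) = -18617/45949 + 63*(1/46606) = -18617/45949 + 9/6658 = -123538445/305928442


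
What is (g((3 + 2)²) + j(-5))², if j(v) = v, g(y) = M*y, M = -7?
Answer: 32400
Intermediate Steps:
g(y) = -7*y
(g((3 + 2)²) + j(-5))² = (-7*(3 + 2)² - 5)² = (-7*5² - 5)² = (-7*25 - 5)² = (-175 - 5)² = (-180)² = 32400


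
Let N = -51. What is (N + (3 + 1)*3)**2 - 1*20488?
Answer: -18967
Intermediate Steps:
(N + (3 + 1)*3)**2 - 1*20488 = (-51 + (3 + 1)*3)**2 - 1*20488 = (-51 + 4*3)**2 - 20488 = (-51 + 12)**2 - 20488 = (-39)**2 - 20488 = 1521 - 20488 = -18967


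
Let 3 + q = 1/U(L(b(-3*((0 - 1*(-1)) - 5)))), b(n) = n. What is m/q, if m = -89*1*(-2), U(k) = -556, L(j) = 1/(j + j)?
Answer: -98968/1669 ≈ -59.298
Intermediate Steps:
L(j) = 1/(2*j)
m = 178 (m = -89*(-2) = 178)
q = -1669/556 (q = -3 + 1/(-556) = -3 - 1/556 = -1669/556 ≈ -3.0018)
m/q = 178/(-1669/556) = 178*(-556/1669) = -98968/1669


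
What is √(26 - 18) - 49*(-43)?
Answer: 2107 + 2*√2 ≈ 2109.8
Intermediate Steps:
√(26 - 18) - 49*(-43) = √8 + 2107 = 2*√2 + 2107 = 2107 + 2*√2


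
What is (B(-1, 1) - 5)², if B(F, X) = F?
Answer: 36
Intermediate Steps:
(B(-1, 1) - 5)² = (-1 - 5)² = (-6)² = 36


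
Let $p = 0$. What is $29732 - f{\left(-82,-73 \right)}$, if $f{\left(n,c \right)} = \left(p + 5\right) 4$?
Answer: $29712$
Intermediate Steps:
$f{\left(n,c \right)} = 20$ ($f{\left(n,c \right)} = \left(0 + 5\right) 4 = 5 \cdot 4 = 20$)
$29732 - f{\left(-82,-73 \right)} = 29732 - 20 = 29712$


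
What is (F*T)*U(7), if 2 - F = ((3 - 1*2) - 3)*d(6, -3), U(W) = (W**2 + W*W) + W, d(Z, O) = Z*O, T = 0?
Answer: 0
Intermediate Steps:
d(Z, O) = O*Z
U(W) = W + 2*W**2 (U(W) = (W**2 + W**2) + W = 2*W**2 + W = W + 2*W**2)
F = -34 (F = 2 - ((3 - 1*2) - 3)*(-3*6) = 2 - ((3 - 2) - 3)*(-18) = 2 - (1 - 3)*(-18) = 2 - (-2)*(-18) = 2 - 1*36 = 2 - 36 = -34)
(F*T)*U(7) = (-34*0)*(7*(1 + 2*7)) = 0*(7*(1 + 14)) = 0*(7*15) = 0*105 = 0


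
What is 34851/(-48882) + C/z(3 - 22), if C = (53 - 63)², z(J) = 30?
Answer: 128089/48882 ≈ 2.6204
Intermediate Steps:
C = 100 (C = (-10)² = 100)
34851/(-48882) + C/z(3 - 22) = 34851/(-48882) + 100/30 = 34851*(-1/48882) + 100*(1/30) = -11617/16294 + 10/3 = 128089/48882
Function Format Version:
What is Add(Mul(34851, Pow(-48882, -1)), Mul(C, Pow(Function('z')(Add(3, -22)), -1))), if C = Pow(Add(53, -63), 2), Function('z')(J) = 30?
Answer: Rational(128089, 48882) ≈ 2.6204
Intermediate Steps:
C = 100 (C = Pow(-10, 2) = 100)
Add(Mul(34851, Pow(-48882, -1)), Mul(C, Pow(Function('z')(Add(3, -22)), -1))) = Add(Mul(34851, Pow(-48882, -1)), Mul(100, Pow(30, -1))) = Add(Mul(34851, Rational(-1, 48882)), Mul(100, Rational(1, 30))) = Add(Rational(-11617, 16294), Rational(10, 3)) = Rational(128089, 48882)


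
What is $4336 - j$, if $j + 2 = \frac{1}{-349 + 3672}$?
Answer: $\frac{14415173}{3323} \approx 4338.0$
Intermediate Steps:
$j = - \frac{6645}{3323}$ ($j = -2 + \frac{1}{-349 + 3672} = -2 + \frac{1}{3323} = - \frac{6645}{3323} \approx -1.9997$)
$4336 - j = 4336 - - \frac{6645}{3323} = 4336 + \frac{6645}{3323} = \frac{14415173}{3323}$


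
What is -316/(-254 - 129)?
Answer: 316/383 ≈ 0.82507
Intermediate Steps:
-316/(-254 - 129) = -316/(-383) = -1/383*(-316) = 316/383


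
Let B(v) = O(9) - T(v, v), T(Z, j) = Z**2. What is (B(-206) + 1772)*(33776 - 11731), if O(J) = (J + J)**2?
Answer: -889295300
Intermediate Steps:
O(J) = 4*J**2 (O(J) = (2*J)**2 = 4*J**2)
B(v) = 324 - v**2 (B(v) = 4*9**2 - v**2 = 4*81 - v**2 = 324 - v**2)
(B(-206) + 1772)*(33776 - 11731) = ((324 - 1*(-206)**2) + 1772)*(33776 - 11731) = ((324 - 1*42436) + 1772)*22045 = ((324 - 42436) + 1772)*22045 = (-42112 + 1772)*22045 = -40340*22045 = -889295300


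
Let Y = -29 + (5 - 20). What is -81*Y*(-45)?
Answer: -160380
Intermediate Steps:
Y = -44 (Y = -29 - 15 = -44)
-81*Y*(-45) = -81*(-44)*(-45) = 3564*(-45) = -160380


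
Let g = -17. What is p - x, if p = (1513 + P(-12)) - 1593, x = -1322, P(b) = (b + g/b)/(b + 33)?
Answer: 312857/252 ≈ 1241.5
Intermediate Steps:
P(b) = (b - 17/b)/(33 + b) (P(b) = (b - 17/b)/(b + 33) = (b - 17/b)/(33 + b))
p = -20287/252 (p = (1513 + (-17 + (-12)**2)/((-12)*(33 - 12))) - 1593 = (1513 - 1/12*(-17 + 144)/21) - 1593 = (1513 - 1/12*1/21*127) - 1593 = (1513 - 127/252) - 1593 = 381149/252 - 1593 = -20287/252 ≈ -80.504)
p - x = -20287/252 - 1*(-1322) = -20287/252 + 1322 = 312857/252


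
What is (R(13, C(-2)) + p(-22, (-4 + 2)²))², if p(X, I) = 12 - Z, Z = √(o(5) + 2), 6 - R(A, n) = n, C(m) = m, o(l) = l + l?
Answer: 412 - 80*√3 ≈ 273.44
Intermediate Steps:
o(l) = 2*l
R(A, n) = 6 - n
Z = 2*√3 (Z = √(2*5 + 2) = √(10 + 2) = √12 = 2*√3 ≈ 3.4641)
p(X, I) = 12 - 2*√3
(R(13, C(-2)) + p(-22, (-4 + 2)²))² = ((6 - 1*(-2)) + (12 - 2*√3))² = ((6 + 2) + (12 - 2*√3))² = (8 + (12 - 2*√3))² = (20 - 2*√3)²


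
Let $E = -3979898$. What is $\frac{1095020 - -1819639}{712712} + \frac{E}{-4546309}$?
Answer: $\frac{1462496500637}{294564452728} \approx 4.9649$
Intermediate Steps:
$\frac{1095020 - -1819639}{712712} + \frac{E}{-4546309} = \frac{1095020 - -1819639}{712712} - \frac{3979898}{-4546309} = \left(1095020 + 1819639\right) \frac{1}{712712} - - \frac{3979898}{4546309} = 2914659 \cdot \frac{1}{712712} + \frac{3979898}{4546309} = \frac{264969}{64792} + \frac{3979898}{4546309} = \frac{1462496500637}{294564452728}$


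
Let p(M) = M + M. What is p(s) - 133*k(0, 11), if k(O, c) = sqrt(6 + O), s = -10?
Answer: -20 - 133*sqrt(6) ≈ -345.78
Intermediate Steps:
p(M) = 2*M
p(s) - 133*k(0, 11) = 2*(-10) - 133*sqrt(6 + 0) = -20 - 133*sqrt(6)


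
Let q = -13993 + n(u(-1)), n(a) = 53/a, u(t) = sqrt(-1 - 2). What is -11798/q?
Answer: 247634121/293707478 - 312647*I*sqrt(3)/293707478 ≈ 0.84313 - 0.0018437*I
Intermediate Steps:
u(t) = I*sqrt(3) (u(t) = sqrt(-3) = I*sqrt(3))
q = -13993 - 53*I*sqrt(3)/3 (q = -13993 + 53/((I*sqrt(3))) = -13993 + 53*(-I*sqrt(3)/3) = -13993 - 53*I*sqrt(3)/3 ≈ -13993.0 - 30.6*I)
-11798/q = -11798/(-13993 - 53*I*sqrt(3)/3)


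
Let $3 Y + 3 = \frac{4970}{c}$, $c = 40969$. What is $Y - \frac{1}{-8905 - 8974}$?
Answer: $- \frac{2108472716}{2197454253} \approx -0.95951$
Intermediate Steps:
$Y = - \frac{117937}{122907}$ ($Y = -1 + \frac{4970 \cdot \frac{1}{40969}}{3} = -1 + \frac{1}{3} \cdot \frac{4970}{40969} = -1 + \frac{4970}{122907} = - \frac{117937}{122907} \approx -0.95956$)
$Y - \frac{1}{-8905 - 8974} = - \frac{117937}{122907} - \frac{1}{-8905 - 8974} = - \frac{117937}{122907} - \frac{1}{-17879} = - \frac{117937}{122907} - - \frac{1}{17879} = - \frac{117937}{122907} + \frac{1}{17879} = - \frac{2108472716}{2197454253}$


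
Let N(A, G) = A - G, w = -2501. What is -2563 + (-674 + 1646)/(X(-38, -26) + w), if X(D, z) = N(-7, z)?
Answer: -3181169/1241 ≈ -2563.4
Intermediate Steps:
X(D, z) = -7 - z
-2563 + (-674 + 1646)/(X(-38, -26) + w) = -2563 + (-674 + 1646)/((-7 - 1*(-26)) - 2501) = -2563 + 972/((-7 + 26) - 2501) = -2563 + 972/(19 - 2501) = -2563 + 972/(-2482) = -2563 + 972*(-1/2482) = -2563 - 486/1241 = -3181169/1241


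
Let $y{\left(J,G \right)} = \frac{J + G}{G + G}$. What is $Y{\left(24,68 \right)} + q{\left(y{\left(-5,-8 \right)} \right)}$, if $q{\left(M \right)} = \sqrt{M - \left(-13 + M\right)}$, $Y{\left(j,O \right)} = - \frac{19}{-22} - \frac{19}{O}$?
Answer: $\frac{437}{748} + \sqrt{13} \approx 4.1898$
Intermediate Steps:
$y{\left(J,G \right)} = \frac{G + J}{2 G}$
$Y{\left(j,O \right)} = \frac{19}{22} - \frac{19}{O}$ ($Y{\left(j,O \right)} = \left(-19\right) \left(- \frac{1}{22}\right) - \frac{19}{O} = \frac{19}{22} - \frac{19}{O}$)
$q{\left(M \right)} = \sqrt{13}$
$Y{\left(24,68 \right)} + q{\left(y{\left(-5,-8 \right)} \right)} = \left(\frac{19}{22} - \frac{19}{68}\right) + \sqrt{13} = \frac{437}{748} + \sqrt{13}$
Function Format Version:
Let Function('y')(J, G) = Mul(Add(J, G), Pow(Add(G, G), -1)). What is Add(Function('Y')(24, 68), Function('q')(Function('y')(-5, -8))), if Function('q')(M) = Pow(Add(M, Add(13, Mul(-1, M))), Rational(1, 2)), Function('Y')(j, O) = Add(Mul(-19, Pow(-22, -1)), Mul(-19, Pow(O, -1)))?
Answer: Add(Rational(437, 748), Pow(13, Rational(1, 2))) ≈ 4.1898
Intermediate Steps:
Function('y')(J, G) = Mul(Rational(1, 2), Pow(G, -1), Add(G, J)) (Function('y')(J, G) = Mul(Add(G, J), Pow(Mul(2, G), -1)) = Mul(Add(G, J), Mul(Rational(1, 2), Pow(G, -1))) = Mul(Rational(1, 2), Pow(G, -1), Add(G, J)))
Function('Y')(j, O) = Add(Rational(19, 22), Mul(-19, Pow(O, -1))) (Function('Y')(j, O) = Add(Mul(-19, Rational(-1, 22)), Mul(-19, Pow(O, -1))) = Add(Rational(19, 22), Mul(-19, Pow(O, -1))))
Function('q')(M) = Pow(13, Rational(1, 2))
Add(Function('Y')(24, 68), Function('q')(Function('y')(-5, -8))) = Add(Add(Rational(19, 22), Mul(-19, Pow(68, -1))), Pow(13, Rational(1, 2))) = Add(Add(Rational(19, 22), Mul(-19, Rational(1, 68))), Pow(13, Rational(1, 2))) = Add(Add(Rational(19, 22), Rational(-19, 68)), Pow(13, Rational(1, 2))) = Add(Rational(437, 748), Pow(13, Rational(1, 2)))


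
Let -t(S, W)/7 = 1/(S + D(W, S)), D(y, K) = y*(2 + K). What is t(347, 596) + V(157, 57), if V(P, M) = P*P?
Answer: 5135643792/208351 ≈ 24649.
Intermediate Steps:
V(P, M) = P²
t(S, W) = -7/(S + W*(2 + S))
t(347, 596) + V(157, 57) = -7/(347 + 596*(2 + 347)) + 157² = -7/(347 + 596*349) + 24649 = -7/(347 + 208004) + 24649 = -7/208351 + 24649 = 5135643792/208351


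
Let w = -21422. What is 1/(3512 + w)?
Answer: -1/17910 ≈ -5.5835e-5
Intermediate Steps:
1/(3512 + w) = 1/(3512 - 21422) = 1/(-17910) = -1/17910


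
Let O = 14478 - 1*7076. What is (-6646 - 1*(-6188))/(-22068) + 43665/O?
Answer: 120873667/20418417 ≈ 5.9198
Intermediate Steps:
O = 7402 (O = 14478 - 7076 = 7402)
(-6646 - 1*(-6188))/(-22068) + 43665/O = (-6646 - 1*(-6188))/(-22068) + 43665/7402 = (-6646 + 6188)*(-1/22068) + 43665*(1/7402) = -458*(-1/22068) + 43665/7402 = 229/11034 + 43665/7402 = 120873667/20418417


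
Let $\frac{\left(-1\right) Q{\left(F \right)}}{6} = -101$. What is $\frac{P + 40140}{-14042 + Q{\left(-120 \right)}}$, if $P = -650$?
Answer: $- \frac{19745}{6718} \approx -2.9391$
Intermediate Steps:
$Q{\left(F \right)} = 606$ ($Q{\left(F \right)} = \left(-6\right) \left(-101\right) = 606$)
$\frac{P + 40140}{-14042 + Q{\left(-120 \right)}} = \frac{-650 + 40140}{-14042 + 606} = \frac{39490}{-13436} = 39490 \left(- \frac{1}{13436}\right) = - \frac{19745}{6718}$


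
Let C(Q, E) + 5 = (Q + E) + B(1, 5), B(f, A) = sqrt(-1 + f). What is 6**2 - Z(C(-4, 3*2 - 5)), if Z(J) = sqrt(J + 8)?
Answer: 36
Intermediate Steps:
C(Q, E) = -5 + E + Q (C(Q, E) = -5 + ((Q + E) + sqrt(-1 + 1)) = -5 + ((E + Q) + sqrt(0)) = -5 + ((E + Q) + 0) = -5 + (E + Q) = -5 + E + Q)
Z(J) = sqrt(8 + J)
6**2 - Z(C(-4, 3*2 - 5)) = 6**2 - sqrt(8 + (-5 + (3*2 - 5) - 4)) = 36 - sqrt(8 + (-5 + (6 - 5) - 4)) = 36 - sqrt(8 + (-5 + 1 - 4)) = 36 - sqrt(8 - 8) = 36 - sqrt(0) = 36 - 1*0 = 36 + 0 = 36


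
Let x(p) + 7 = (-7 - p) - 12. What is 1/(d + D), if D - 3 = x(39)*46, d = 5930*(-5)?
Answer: -1/32637 ≈ -3.0640e-5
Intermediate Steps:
x(p) = -26 - p (x(p) = -7 + ((-7 - p) - 12) = -7 + (-19 - p) = -26 - p)
d = -29650
D = -2987 (D = 3 + (-26 - 1*39)*46 = 3 + (-26 - 39)*46 = 3 - 65*46 = 3 - 2990 = -2987)
1/(d + D) = 1/(-29650 - 2987) = 1/(-32637) = -1/32637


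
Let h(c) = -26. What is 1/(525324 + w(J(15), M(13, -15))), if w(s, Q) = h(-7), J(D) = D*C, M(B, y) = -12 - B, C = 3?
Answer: 1/525298 ≈ 1.9037e-6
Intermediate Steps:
J(D) = 3*D (J(D) = D*3 = 3*D)
w(s, Q) = -26
1/(525324 + w(J(15), M(13, -15))) = 1/(525324 - 26) = 1/525298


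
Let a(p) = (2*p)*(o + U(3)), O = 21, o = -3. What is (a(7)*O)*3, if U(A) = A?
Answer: 0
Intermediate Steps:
a(p) = 0 (a(p) = (2*p)*(-3 + 3) = (2*p)*0 = 0)
(a(7)*O)*3 = (0*21)*3 = 0*3 = 0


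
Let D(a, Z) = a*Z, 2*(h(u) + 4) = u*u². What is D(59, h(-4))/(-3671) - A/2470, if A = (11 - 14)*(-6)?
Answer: 2590101/4533685 ≈ 0.57130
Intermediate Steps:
A = 18 (A = -3*(-6) = 18)
h(u) = -4 + u³/2 (h(u) = -4 + (u*u²)/2 = -4 + u³/2)
D(a, Z) = Z*a
D(59, h(-4))/(-3671) - A/2470 = ((-4 + (½)*(-4)³)*59)/(-3671) - 1*18/2470 = ((-4 + (½)*(-64))*59)*(-1/3671) - 18*1/2470 = ((-4 - 32)*59)*(-1/3671) - 9/1235 = -36*59*(-1/3671) - 9/1235 = -2124*(-1/3671) - 9/1235 = 2124/3671 - 9/1235 = 2590101/4533685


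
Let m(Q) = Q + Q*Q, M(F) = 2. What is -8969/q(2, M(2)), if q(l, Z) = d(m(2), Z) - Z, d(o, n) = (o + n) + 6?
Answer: -8969/12 ≈ -747.42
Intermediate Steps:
m(Q) = Q + Q²
d(o, n) = 6 + n + o (d(o, n) = (n + o) + 6 = 6 + n + o)
q(l, Z) = 12 (q(l, Z) = (6 + Z + 2*(1 + 2)) - Z = (6 + Z + 2*3) - Z = (6 + Z + 6) - Z = (12 + Z) - Z = 12)
-8969/q(2, M(2)) = -8969/12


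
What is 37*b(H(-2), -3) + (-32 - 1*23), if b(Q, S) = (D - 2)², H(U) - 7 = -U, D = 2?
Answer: -55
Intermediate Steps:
H(U) = 7 - U
b(Q, S) = 0 (b(Q, S) = (2 - 2)² = 0² = 0)
37*b(H(-2), -3) + (-32 - 1*23) = 37*0 + (-32 - 1*23) = 0 + (-32 - 23) = 0 - 55 = -55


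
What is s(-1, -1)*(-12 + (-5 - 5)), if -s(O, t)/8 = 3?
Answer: 528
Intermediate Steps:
s(O, t) = -24 (s(O, t) = -8*3 = -24)
s(-1, -1)*(-12 + (-5 - 5)) = -24*(-12 + (-5 - 5)) = -24*(-12 - 10) = -24*(-22) = 528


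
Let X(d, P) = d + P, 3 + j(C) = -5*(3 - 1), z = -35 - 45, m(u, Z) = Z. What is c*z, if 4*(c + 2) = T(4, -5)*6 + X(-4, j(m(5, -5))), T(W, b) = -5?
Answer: 1100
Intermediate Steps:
z = -80
j(C) = -13 (j(C) = -3 - 5*(3 - 1) = -3 - 5*2 = -3 - 10 = -13)
X(d, P) = P + d
c = -55/4 (c = -2 + (-5*6 + (-13 - 4))/4 = -2 + (-30 - 17)/4 = -2 + (1/4)*(-47) = -2 - 47/4 = -55/4 ≈ -13.750)
c*z = -55/4*(-80) = 1100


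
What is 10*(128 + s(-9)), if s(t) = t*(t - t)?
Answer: 1280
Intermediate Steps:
s(t) = 0 (s(t) = t*0 = 0)
10*(128 + s(-9)) = 10*(128 + 0) = 10*128 = 1280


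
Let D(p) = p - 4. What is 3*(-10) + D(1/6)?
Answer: -203/6 ≈ -33.833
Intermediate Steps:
D(p) = -4 + p
3*(-10) + D(1/6) = 3*(-10) + (-4 + 1/6) = -30 + (-4 + ⅙) = -30 - 23/6 = -203/6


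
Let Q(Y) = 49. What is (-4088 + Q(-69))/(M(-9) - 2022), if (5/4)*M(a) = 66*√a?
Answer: 34028575/17139894 + 444290*I/2856649 ≈ 1.9853 + 0.15553*I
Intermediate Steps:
M(a) = 264*√a/5 (M(a) = 4*(66*√a)/5 = 264*√a/5)
(-4088 + Q(-69))/(M(-9) - 2022) = (-4088 + 49)/(264*√(-9)/5 - 2022) = -4039/(264*(3*I)/5 - 2022) = -4039/(792*I/5 - 2022) = -4039*25*(-2022 - 792*I/5)/102839364 = -100975*(-2022 - 792*I/5)/102839364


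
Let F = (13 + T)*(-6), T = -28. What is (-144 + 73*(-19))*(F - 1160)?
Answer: 1638170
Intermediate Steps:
F = 90 (F = (13 - 28)*(-6) = -15*(-6) = 90)
(-144 + 73*(-19))*(F - 1160) = (-144 + 73*(-19))*(90 - 1160) = (-144 - 1387)*(-1070) = -1531*(-1070) = 1638170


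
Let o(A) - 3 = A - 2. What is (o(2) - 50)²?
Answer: 2209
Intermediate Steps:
o(A) = 1 + A (o(A) = 3 + (A - 2) = 3 + (-2 + A) = 1 + A)
(o(2) - 50)² = ((1 + 2) - 50)² = (3 - 50)² = (-47)² = 2209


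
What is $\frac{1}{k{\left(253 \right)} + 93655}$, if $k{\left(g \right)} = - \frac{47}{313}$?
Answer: $\frac{313}{29313968} \approx 1.0677 \cdot 10^{-5}$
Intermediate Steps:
$k{\left(g \right)} = - \frac{47}{313}$ ($k{\left(g \right)} = \left(-47\right) \frac{1}{313} = - \frac{47}{313}$)
$\frac{1}{k{\left(253 \right)} + 93655} = \frac{1}{- \frac{47}{313} + 93655} = \frac{1}{\frac{29313968}{313}} = \frac{313}{29313968}$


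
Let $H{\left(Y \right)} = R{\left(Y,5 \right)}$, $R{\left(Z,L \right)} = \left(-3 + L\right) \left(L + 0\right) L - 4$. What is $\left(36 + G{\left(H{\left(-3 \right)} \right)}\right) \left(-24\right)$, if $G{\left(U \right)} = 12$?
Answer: $-1152$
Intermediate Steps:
$R{\left(Z,L \right)} = -4 + L^{2} \left(-3 + L\right)$ ($R{\left(Z,L \right)} = \left(-3 + L\right) L L - 4 = L \left(-3 + L\right) L - 4 = L^{2} \left(-3 + L\right) - 4 = -4 + L^{2} \left(-3 + L\right)$)
$H{\left(Y \right)} = 46$ ($H{\left(Y \right)} = -4 + 5^{3} - 3 \cdot 5^{2} = -4 + 125 - 75 = 46$)
$\left(36 + G{\left(H{\left(-3 \right)} \right)}\right) \left(-24\right) = \left(36 + 12\right) \left(-24\right) = 48 \left(-24\right) = -1152$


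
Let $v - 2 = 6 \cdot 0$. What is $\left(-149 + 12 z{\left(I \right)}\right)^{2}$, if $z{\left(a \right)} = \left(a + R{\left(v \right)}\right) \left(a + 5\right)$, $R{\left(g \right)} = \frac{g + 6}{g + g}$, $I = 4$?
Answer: $249001$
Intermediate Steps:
$v = 2$ ($v = 2 + 6 \cdot 0 = 2 + 0 = 2$)
$R{\left(g \right)} = \frac{6 + g}{2 g}$
$z{\left(a \right)} = \left(2 + a\right) \left(5 + a\right)$ ($z{\left(a \right)} = \left(a + \frac{6 + 2}{2 \cdot 2}\right) \left(a + 5\right) = \left(a + \frac{1}{2} \cdot \frac{1}{2} \cdot 8\right) \left(5 + a\right) = \left(a + 2\right) \left(5 + a\right) = \left(2 + a\right) \left(5 + a\right)$)
$\left(-149 + 12 z{\left(I \right)}\right)^{2} = \left(-149 + 12 \left(10 + 4^{2} + 7 \cdot 4\right)\right)^{2} = \left(-149 + 12 \left(10 + 16 + 28\right)\right)^{2} = \left(-149 + 12 \cdot 54\right)^{2} = \left(-149 + 648\right)^{2} = 499^{2} = 249001$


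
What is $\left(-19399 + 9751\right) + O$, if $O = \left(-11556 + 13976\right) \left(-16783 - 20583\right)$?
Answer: $-90435368$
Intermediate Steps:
$O = -90425720$ ($O = 2420 \left(-37366\right) = -90425720$)
$\left(-19399 + 9751\right) + O = \left(-19399 + 9751\right) - 90425720 = -9648 - 90425720 = -90435368$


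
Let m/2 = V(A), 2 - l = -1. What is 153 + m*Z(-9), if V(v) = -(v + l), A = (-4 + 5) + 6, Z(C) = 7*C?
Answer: 1413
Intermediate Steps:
l = 3 (l = 2 - 1*(-1) = 2 + 1 = 3)
A = 7 (A = 1 + 6 = 7)
V(v) = -3 - v (V(v) = -(v + 3) = -(3 + v) = -3 - v)
m = -20 (m = 2*(-3 - 1*7) = 2*(-3 - 7) = 2*(-10) = -20)
153 + m*Z(-9) = 153 - 140*(-9) = 153 - 20*(-63) = 153 + 1260 = 1413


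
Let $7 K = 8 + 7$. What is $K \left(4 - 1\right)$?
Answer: $\frac{45}{7} \approx 6.4286$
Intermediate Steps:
$K = \frac{15}{7}$ ($K = \frac{8 + 7}{7} = \frac{1}{7} \cdot 15 = \frac{15}{7} \approx 2.1429$)
$K \left(4 - 1\right) = \frac{15 \left(4 - 1\right)}{7} = \frac{15}{7} \cdot 3 = \frac{45}{7}$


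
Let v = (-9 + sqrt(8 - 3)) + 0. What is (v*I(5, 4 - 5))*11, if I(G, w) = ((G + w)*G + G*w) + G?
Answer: -1980 + 220*sqrt(5) ≈ -1488.1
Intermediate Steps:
I(G, w) = G + G*w + G*(G + w) (I(G, w) = (G*(G + w) + G*w) + G = (G*w + G*(G + w)) + G = G + G*w + G*(G + w))
v = -9 + sqrt(5) (v = (-9 + sqrt(5)) + 0 = -9 + sqrt(5) ≈ -6.7639)
(v*I(5, 4 - 5))*11 = ((-9 + sqrt(5))*(5*(1 + 5 + 2*(4 - 5))))*11 = ((-9 + sqrt(5))*(5*(1 + 5 + 2*(-1))))*11 = ((-9 + sqrt(5))*(5*(1 + 5 - 2)))*11 = ((-9 + sqrt(5))*(5*4))*11 = ((-9 + sqrt(5))*20)*11 = (-180 + 20*sqrt(5))*11 = -1980 + 220*sqrt(5)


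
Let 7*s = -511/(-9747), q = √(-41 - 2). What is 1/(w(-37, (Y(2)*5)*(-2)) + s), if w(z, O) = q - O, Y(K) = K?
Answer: 1900791711/42115242556 - 95004009*I*√43/42115242556 ≈ 0.045133 - 0.014792*I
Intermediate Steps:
q = I*√43 (q = √(-43) = I*√43 ≈ 6.5574*I)
w(z, O) = -O + I*√43 (w(z, O) = I*√43 - O = -O + I*√43)
s = 73/9747 (s = (-511/(-9747))/7 = (-511*(-1/9747))/7 = (⅐)*(511/9747) = 73/9747 ≈ 0.0074895)
1/(w(-37, (Y(2)*5)*(-2)) + s) = 1/((-2*5*(-2) + I*√43) + 73/9747) = 1/((-10*(-2) + I*√43) + 73/9747) = 1/((-1*(-20) + I*√43) + 73/9747) = 1/((20 + I*√43) + 73/9747) = 1/(195013/9747 + I*√43)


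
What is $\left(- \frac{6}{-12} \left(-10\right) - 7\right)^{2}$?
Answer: $144$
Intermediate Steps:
$\left(- \frac{6}{-12} \left(-10\right) - 7\right)^{2} = \left(\left(-6\right) \left(- \frac{1}{12}\right) \left(-10\right) - 7\right)^{2} = \left(\frac{1}{2} \left(-10\right) - 7\right)^{2} = \left(-5 - 7\right)^{2} = \left(-12\right)^{2} = 144$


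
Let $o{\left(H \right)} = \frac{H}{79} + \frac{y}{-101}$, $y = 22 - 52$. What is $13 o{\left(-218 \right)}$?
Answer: $- \frac{255424}{7979} \approx -32.012$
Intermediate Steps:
$y = -30$ ($y = 22 - 52 = -30$)
$o{\left(H \right)} = \frac{30}{101} + \frac{H}{79}$ ($o{\left(H \right)} = \frac{H}{79} - \frac{30}{-101} = H \frac{1}{79} - - \frac{30}{101} = \frac{H}{79} + \frac{30}{101} = \frac{30}{101} + \frac{H}{79}$)
$13 o{\left(-218 \right)} = 13 \left(\frac{30}{101} + \frac{1}{79} \left(-218\right)\right) = 13 \left(\frac{30}{101} - \frac{218}{79}\right) = 13 \left(- \frac{19648}{7979}\right) = - \frac{255424}{7979}$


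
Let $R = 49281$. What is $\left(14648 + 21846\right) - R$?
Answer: $-12787$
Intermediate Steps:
$\left(14648 + 21846\right) - R = \left(14648 + 21846\right) - 49281 = 36494 - 49281 = -12787$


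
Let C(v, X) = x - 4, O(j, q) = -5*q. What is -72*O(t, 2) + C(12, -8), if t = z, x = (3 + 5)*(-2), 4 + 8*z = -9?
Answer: 700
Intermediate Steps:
z = -13/8 (z = -½ + (⅛)*(-9) = -½ - 9/8 = -13/8 ≈ -1.6250)
x = -16 (x = 8*(-2) = -16)
t = -13/8 ≈ -1.6250
C(v, X) = -20 (C(v, X) = -16 - 4 = -20)
-72*O(t, 2) + C(12, -8) = -(-360)*2 - 20 = -72*(-10) - 20 = 720 - 20 = 700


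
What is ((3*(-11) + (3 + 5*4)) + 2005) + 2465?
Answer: 4460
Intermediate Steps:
((3*(-11) + (3 + 5*4)) + 2005) + 2465 = ((-33 + (3 + 20)) + 2005) + 2465 = ((-33 + 23) + 2005) + 2465 = (-10 + 2005) + 2465 = 1995 + 2465 = 4460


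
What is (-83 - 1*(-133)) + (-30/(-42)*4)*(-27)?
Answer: -190/7 ≈ -27.143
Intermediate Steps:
(-83 - 1*(-133)) + (-30/(-42)*4)*(-27) = (-83 + 133) + (-30*(-1/42)*4)*(-27) = 50 + ((5/7)*4)*(-27) = 50 + (20/7)*(-27) = 50 - 540/7 = -190/7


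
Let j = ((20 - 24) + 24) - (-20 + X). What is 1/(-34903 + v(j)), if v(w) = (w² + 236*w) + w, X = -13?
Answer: -1/19533 ≈ -5.1195e-5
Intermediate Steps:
j = 53 (j = ((20 - 24) + 24) - (-20 - 13) = (-4 + 24) - 1*(-33) = 20 + 33 = 53)
v(w) = w² + 237*w
1/(-34903 + v(j)) = 1/(-34903 + 53*(237 + 53)) = 1/(-34903 + 53*290) = 1/(-34903 + 15370) = 1/(-19533) = -1/19533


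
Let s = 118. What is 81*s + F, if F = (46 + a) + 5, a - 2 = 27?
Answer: 9638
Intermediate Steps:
a = 29 (a = 2 + 27 = 29)
F = 80 (F = (46 + 29) + 5 = 75 + 5 = 80)
81*s + F = 81*118 + 80 = 9558 + 80 = 9638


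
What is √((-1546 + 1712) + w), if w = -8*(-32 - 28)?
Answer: √646 ≈ 25.417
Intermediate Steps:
w = 480 (w = -8*(-60) = 480)
√((-1546 + 1712) + w) = √((-1546 + 1712) + 480) = √(166 + 480) = √646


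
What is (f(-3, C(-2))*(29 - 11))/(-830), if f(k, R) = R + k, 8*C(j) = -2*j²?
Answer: 36/415 ≈ 0.086747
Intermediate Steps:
C(j) = -j²/4 (C(j) = (-2*j²)/8 = -j²/4)
(f(-3, C(-2))*(29 - 11))/(-830) = ((-¼*(-2)² - 3)*(29 - 11))/(-830) = ((-¼*4 - 3)*18)*(-1/830) = ((-1 - 3)*18)*(-1/830) = -4*18*(-1/830) = -72*(-1/830) = 36/415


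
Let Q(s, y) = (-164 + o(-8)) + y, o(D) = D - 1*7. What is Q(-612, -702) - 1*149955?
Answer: -150836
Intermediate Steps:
o(D) = -7 + D (o(D) = D - 7 = -7 + D)
Q(s, y) = -179 + y (Q(s, y) = (-164 + (-7 - 8)) + y = (-164 - 15) + y = -179 + y)
Q(-612, -702) - 1*149955 = (-179 - 702) - 1*149955 = -881 - 149955 = -150836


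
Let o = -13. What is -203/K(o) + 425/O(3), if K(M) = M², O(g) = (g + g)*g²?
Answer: 60863/9126 ≈ 6.6692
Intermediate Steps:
O(g) = 2*g³ (O(g) = (2*g)*g² = 2*g³)
-203/K(o) + 425/O(3) = -203/((-13)²) + 425/((2*3³)) = -203/169 + 425/((2*27)) = -203*1/169 + 425/54 = -203/169 + 425*(1/54) = -203/169 + 425/54 = 60863/9126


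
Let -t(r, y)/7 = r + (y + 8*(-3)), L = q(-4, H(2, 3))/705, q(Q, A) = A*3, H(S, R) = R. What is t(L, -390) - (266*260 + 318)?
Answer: -15646321/235 ≈ -66580.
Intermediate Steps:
q(Q, A) = 3*A
L = 3/235 (L = (3*3)/705 = 9*(1/705) = 3/235 ≈ 0.012766)
t(r, y) = 168 - 7*r - 7*y (t(r, y) = -7*(r + (y + 8*(-3))) = -7*(r + (y - 24)) = -7*(r + (-24 + y)) = -7*(-24 + r + y) = 168 - 7*r - 7*y)
t(L, -390) - (266*260 + 318) = (168 - 7*3/235 - 7*(-390)) - (266*260 + 318) = (168 - 21/235 + 2730) - (69160 + 318) = 681009/235 - 1*69478 = 681009/235 - 69478 = -15646321/235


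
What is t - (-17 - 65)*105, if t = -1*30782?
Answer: -22172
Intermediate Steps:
t = -30782
t - (-17 - 65)*105 = -30782 - (-17 - 65)*105 = -30782 - (-82)*105 = -30782 - 1*(-8610) = -30782 + 8610 = -22172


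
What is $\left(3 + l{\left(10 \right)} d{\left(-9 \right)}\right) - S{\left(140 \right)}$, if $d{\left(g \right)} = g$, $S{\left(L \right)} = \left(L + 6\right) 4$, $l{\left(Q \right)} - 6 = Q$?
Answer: $-725$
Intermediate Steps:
$l{\left(Q \right)} = 6 + Q$
$S{\left(L \right)} = 24 + 4 L$ ($S{\left(L \right)} = \left(6 + L\right) 4 = 24 + 4 L$)
$\left(3 + l{\left(10 \right)} d{\left(-9 \right)}\right) - S{\left(140 \right)} = \left(3 + \left(6 + 10\right) \left(-9\right)\right) - \left(24 + 4 \cdot 140\right) = \left(3 + 16 \left(-9\right)\right) - \left(24 + 560\right) = \left(3 - 144\right) - 584 = -141 - 584 = -725$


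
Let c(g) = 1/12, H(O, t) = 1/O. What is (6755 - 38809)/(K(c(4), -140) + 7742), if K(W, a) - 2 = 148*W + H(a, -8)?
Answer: -13462680/3257657 ≈ -4.1326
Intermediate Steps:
c(g) = 1/12
K(W, a) = 2 + 1/a + 148*W (K(W, a) = 2 + (148*W + 1/a) = 2 + (1/a + 148*W) = 2 + 1/a + 148*W)
(6755 - 38809)/(K(c(4), -140) + 7742) = (6755 - 38809)/((2 + 1/(-140) + 148*(1/12)) + 7742) = -32054/((2 - 1/140 + 37/3) + 7742) = -32054/(6017/420 + 7742) = -32054/3257657/420 = -32054*420/3257657 = -13462680/3257657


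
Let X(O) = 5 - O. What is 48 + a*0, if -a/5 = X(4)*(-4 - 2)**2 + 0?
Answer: 48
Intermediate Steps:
a = -180 (a = -5*((5 - 1*4)*(-4 - 2)**2 + 0) = -5*((5 - 4)*(-6)**2 + 0) = -5*(1*36 + 0) = -5*(36 + 0) = -5*36 = -180)
48 + a*0 = 48 - 180*0 = 48 + 0 = 48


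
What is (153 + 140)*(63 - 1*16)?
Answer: 13771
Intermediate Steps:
(153 + 140)*(63 - 1*16) = 293*(63 - 16) = 293*47 = 13771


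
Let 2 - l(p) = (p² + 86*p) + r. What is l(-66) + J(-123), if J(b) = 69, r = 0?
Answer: 1391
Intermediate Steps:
l(p) = 2 - p² - 86*p (l(p) = 2 - ((p² + 86*p) + 0) = 2 - (p² + 86*p) = 2 + (-p² - 86*p) = 2 - p² - 86*p)
l(-66) + J(-123) = (2 - 1*(-66)² - 86*(-66)) + 69 = (2 - 1*4356 + 5676) + 69 = (2 - 4356 + 5676) + 69 = 1322 + 69 = 1391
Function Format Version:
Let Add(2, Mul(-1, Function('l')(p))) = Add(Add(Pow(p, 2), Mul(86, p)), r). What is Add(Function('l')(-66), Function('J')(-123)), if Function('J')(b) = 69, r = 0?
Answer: 1391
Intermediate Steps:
Function('l')(p) = Add(2, Mul(-1, Pow(p, 2)), Mul(-86, p)) (Function('l')(p) = Add(2, Mul(-1, Add(Add(Pow(p, 2), Mul(86, p)), 0))) = Add(2, Mul(-1, Add(Pow(p, 2), Mul(86, p)))) = Add(2, Add(Mul(-1, Pow(p, 2)), Mul(-86, p))) = Add(2, Mul(-1, Pow(p, 2)), Mul(-86, p)))
Add(Function('l')(-66), Function('J')(-123)) = Add(Add(2, Mul(-1, Pow(-66, 2)), Mul(-86, -66)), 69) = Add(Add(2, Mul(-1, 4356), 5676), 69) = Add(Add(2, -4356, 5676), 69) = Add(1322, 69) = 1391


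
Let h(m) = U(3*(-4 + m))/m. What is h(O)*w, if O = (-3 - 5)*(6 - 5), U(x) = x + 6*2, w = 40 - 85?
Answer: -135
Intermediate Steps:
w = -45
U(x) = 12 + x (U(x) = x + 12 = 12 + x)
O = -8 (O = -8*1 = -8)
h(m) = 3 (h(m) = (12 + 3*(-4 + m))/m = (12 + (-12 + 3*m))/m = (3*m)/m = 3)
h(O)*w = 3*(-45) = -135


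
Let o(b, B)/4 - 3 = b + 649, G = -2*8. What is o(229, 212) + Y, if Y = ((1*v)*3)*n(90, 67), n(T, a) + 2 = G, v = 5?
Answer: 3254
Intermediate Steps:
G = -16
n(T, a) = -18 (n(T, a) = -2 - 16 = -18)
o(b, B) = 2608 + 4*b (o(b, B) = 12 + 4*(b + 649) = 12 + 4*(649 + b) = 12 + (2596 + 4*b) = 2608 + 4*b)
Y = -270 (Y = ((1*5)*3)*(-18) = (5*3)*(-18) = 15*(-18) = -270)
o(229, 212) + Y = (2608 + 4*229) - 270 = (2608 + 916) - 270 = 3524 - 270 = 3254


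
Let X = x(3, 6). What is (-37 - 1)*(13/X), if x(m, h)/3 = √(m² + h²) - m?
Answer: -247/18 - 247*√5/18 ≈ -44.406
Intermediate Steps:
x(m, h) = -3*m + 3*√(h² + m²) (x(m, h) = 3*(√(m² + h²) - m) = 3*(√(h² + m²) - m) = -3*m + 3*√(h² + m²))
X = -9 + 9*√5 (X = -3*3 + 3*√(6² + 3²) = -9 + 3*√(36 + 9) = -9 + 3*√45 = -9 + 3*(3*√5) = -9 + 9*√5 ≈ 11.125)
(-37 - 1)*(13/X) = (-37 - 1)*(13/(-9 + 9*√5)) = -494/(-9 + 9*√5)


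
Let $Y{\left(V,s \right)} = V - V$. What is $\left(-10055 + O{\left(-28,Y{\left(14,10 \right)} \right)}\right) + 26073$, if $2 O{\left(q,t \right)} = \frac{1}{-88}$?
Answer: $\frac{2819167}{176} \approx 16018.0$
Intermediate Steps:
$Y{\left(V,s \right)} = 0$
$O{\left(q,t \right)} = - \frac{1}{176}$ ($O{\left(q,t \right)} = \frac{1}{2 \left(-88\right)} = \frac{1}{2} \left(- \frac{1}{88}\right) = - \frac{1}{176}$)
$\left(-10055 + O{\left(-28,Y{\left(14,10 \right)} \right)}\right) + 26073 = \left(-10055 - \frac{1}{176}\right) + 26073 = - \frac{1769681}{176} + 26073 = \frac{2819167}{176}$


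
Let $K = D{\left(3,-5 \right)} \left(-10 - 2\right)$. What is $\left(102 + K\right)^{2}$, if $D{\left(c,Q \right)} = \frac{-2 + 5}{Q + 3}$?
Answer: $14400$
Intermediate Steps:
$D{\left(c,Q \right)} = \frac{3}{3 + Q}$
$K = 18$ ($K = \frac{3}{3 - 5} \left(-10 - 2\right) = \frac{3}{-2} \left(-12\right) = 3 \left(- \frac{1}{2}\right) \left(-12\right) = \left(- \frac{3}{2}\right) \left(-12\right) = 18$)
$\left(102 + K\right)^{2} = \left(102 + 18\right)^{2} = 120^{2} = 14400$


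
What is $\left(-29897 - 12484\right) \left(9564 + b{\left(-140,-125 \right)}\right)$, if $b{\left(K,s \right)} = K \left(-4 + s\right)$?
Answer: $-1170732744$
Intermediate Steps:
$\left(-29897 - 12484\right) \left(9564 + b{\left(-140,-125 \right)}\right) = \left(-29897 - 12484\right) \left(9564 - 140 \left(-4 - 125\right)\right) = - 42381 \left(9564 - -18060\right) = - 42381 \left(9564 + 18060\right) = \left(-42381\right) 27624 = -1170732744$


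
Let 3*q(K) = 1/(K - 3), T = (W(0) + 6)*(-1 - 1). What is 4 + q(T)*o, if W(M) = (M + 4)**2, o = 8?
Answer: 556/141 ≈ 3.9433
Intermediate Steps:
W(M) = (4 + M)**2
T = -44 (T = ((4 + 0)**2 + 6)*(-1 - 1) = (4**2 + 6)*(-2) = (16 + 6)*(-2) = 22*(-2) = -44)
q(K) = 1/(3*(-3 + K)) (q(K) = 1/(3*(K - 3)) = 1/(3*(-3 + K)))
4 + q(T)*o = 4 + (1/(3*(-3 - 44)))*8 = 4 + ((1/3)/(-47))*8 = 4 + ((1/3)*(-1/47))*8 = 4 - 1/141*8 = 4 - 8/141 = 556/141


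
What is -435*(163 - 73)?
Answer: -39150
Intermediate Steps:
-435*(163 - 73) = -435*90 = -39150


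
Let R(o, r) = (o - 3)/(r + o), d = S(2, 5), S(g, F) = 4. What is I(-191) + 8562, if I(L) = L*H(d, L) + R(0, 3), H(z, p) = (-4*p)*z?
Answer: -575135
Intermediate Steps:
d = 4
H(z, p) = -4*p*z
R(o, r) = (-3 + o)/(o + r)
I(L) = -1 - 16*L² (I(L) = L*(-4*L*4) + (-3 + 0)/(0 + 3) = L*(-16*L) - 3/3 = -16*L² + (⅓)*(-3) = -16*L² - 1 = -1 - 16*L²)
I(-191) + 8562 = (-1 - 16*(-191)²) + 8562 = (-1 - 16*36481) + 8562 = (-1 - 583696) + 8562 = -583697 + 8562 = -575135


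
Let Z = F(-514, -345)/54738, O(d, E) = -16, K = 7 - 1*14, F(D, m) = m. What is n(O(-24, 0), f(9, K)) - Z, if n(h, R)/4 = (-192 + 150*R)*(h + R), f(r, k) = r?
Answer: -591608189/18246 ≈ -32424.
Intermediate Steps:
K = -7 (K = 7 - 14 = -7)
n(h, R) = 4*(-192 + 150*R)*(R + h) (n(h, R) = 4*((-192 + 150*R)*(h + R)) = 4*((-192 + 150*R)*(R + h)) = 4*(-192 + 150*R)*(R + h))
Z = -115/18246 (Z = -345/54738 = -345*1/54738 = -115/18246 ≈ -0.0063028)
n(O(-24, 0), f(9, K)) - Z = (-768*9 - 768*(-16) + 600*9**2 + 600*9*(-16)) - 1*(-115/18246) = (-6912 + 12288 + 600*81 - 86400) + 115/18246 = (-6912 + 12288 + 48600 - 86400) + 115/18246 = -32424 + 115/18246 = -591608189/18246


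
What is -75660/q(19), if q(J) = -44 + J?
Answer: 15132/5 ≈ 3026.4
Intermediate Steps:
-75660/q(19) = -75660/(-44 + 19) = -75660/(-25) = -75660*(-1/25) = 15132/5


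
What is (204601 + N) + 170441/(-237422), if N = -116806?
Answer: 20844294049/237422 ≈ 87794.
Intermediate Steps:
(204601 + N) + 170441/(-237422) = (204601 - 116806) + 170441/(-237422) = 87795 + 170441*(-1/237422) = 87795 - 170441/237422 = 20844294049/237422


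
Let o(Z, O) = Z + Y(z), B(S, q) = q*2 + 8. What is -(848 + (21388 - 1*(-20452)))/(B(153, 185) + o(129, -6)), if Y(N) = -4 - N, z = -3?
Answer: -928/11 ≈ -84.364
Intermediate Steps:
B(S, q) = 8 + 2*q (B(S, q) = 2*q + 8 = 8 + 2*q)
o(Z, O) = -1 + Z (o(Z, O) = Z + (-4 - 1*(-3)) = Z + (-4 + 3) = Z - 1 = -1 + Z)
-(848 + (21388 - 1*(-20452)))/(B(153, 185) + o(129, -6)) = -(848 + (21388 - 1*(-20452)))/((8 + 2*185) + (-1 + 129)) = -(848 + (21388 + 20452))/((8 + 370) + 128) = -(848 + 41840)/(378 + 128) = -42688/506 = -1*928/11 = -928/11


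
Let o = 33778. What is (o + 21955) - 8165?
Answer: 47568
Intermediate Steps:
(o + 21955) - 8165 = (33778 + 21955) - 8165 = 55733 - 8165 = 47568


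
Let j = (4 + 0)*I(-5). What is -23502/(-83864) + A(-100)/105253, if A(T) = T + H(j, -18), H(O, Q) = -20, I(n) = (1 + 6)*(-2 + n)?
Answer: 1231796163/4413468796 ≈ 0.27910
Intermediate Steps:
I(n) = -14 + 7*n (I(n) = 7*(-2 + n) = -14 + 7*n)
j = -196 (j = (4 + 0)*(-14 + 7*(-5)) = 4*(-14 - 35) = 4*(-49) = -196)
A(T) = -20 + T (A(T) = T - 20 = -20 + T)
-23502/(-83864) + A(-100)/105253 = -23502/(-83864) + (-20 - 100)/105253 = -23502*(-1/83864) - 120*1/105253 = 11751/41932 - 120/105253 = 1231796163/4413468796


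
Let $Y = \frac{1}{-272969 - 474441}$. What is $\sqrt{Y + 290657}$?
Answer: $\frac{3 \sqrt{18040812201163810}}{747410} \approx 539.13$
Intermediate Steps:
$Y = - \frac{1}{747410}$ ($Y = \frac{1}{-747410} = - \frac{1}{747410} \approx -1.338 \cdot 10^{-6}$)
$\sqrt{Y + 290657} = \sqrt{- \frac{1}{747410} + 290657} = \sqrt{\frac{217239948369}{747410}} = \frac{3 \sqrt{18040812201163810}}{747410}$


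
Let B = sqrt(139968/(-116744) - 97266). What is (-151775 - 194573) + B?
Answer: -346348 + I*sqrt(20713599474762)/14593 ≈ -3.4635e+5 + 311.88*I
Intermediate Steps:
B = I*sqrt(20713599474762)/14593 (B = sqrt(139968*(-1/116744) - 97266) = sqrt(-17496/14593 - 97266) = sqrt(-1419420234/14593) = I*sqrt(20713599474762)/14593 ≈ 311.88*I)
(-151775 - 194573) + B = (-151775 - 194573) + I*sqrt(20713599474762)/14593 = -346348 + I*sqrt(20713599474762)/14593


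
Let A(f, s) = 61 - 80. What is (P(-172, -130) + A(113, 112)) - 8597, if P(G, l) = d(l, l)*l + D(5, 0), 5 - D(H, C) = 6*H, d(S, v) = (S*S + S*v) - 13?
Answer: -4400951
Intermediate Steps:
d(S, v) = -13 + S**2 + S*v (d(S, v) = (S**2 + S*v) - 13 = -13 + S**2 + S*v)
D(H, C) = 5 - 6*H
A(f, s) = -19
P(G, l) = -25 + l*(-13 + 2*l**2) (P(G, l) = (-13 + l**2 + l*l)*l + (5 - 6*5) = (-13 + l**2 + l**2)*l + (5 - 30) = (-13 + 2*l**2)*l - 25 = l*(-13 + 2*l**2) - 25 = -25 + l*(-13 + 2*l**2))
(P(-172, -130) + A(113, 112)) - 8597 = ((-25 - 130*(-13 + 2*(-130)**2)) - 19) - 8597 = ((-25 - 130*(-13 + 2*16900)) - 19) - 8597 = ((-25 - 130*(-13 + 33800)) - 19) - 8597 = ((-25 - 130*33787) - 19) - 8597 = ((-25 - 4392310) - 19) - 8597 = (-4392335 - 19) - 8597 = -4392354 - 8597 = -4400951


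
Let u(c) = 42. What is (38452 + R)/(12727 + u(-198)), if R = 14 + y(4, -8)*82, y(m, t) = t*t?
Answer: 43714/12769 ≈ 3.4234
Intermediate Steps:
y(m, t) = t**2
R = 5262 (R = 14 + (-8)**2*82 = 14 + 64*82 = 14 + 5248 = 5262)
(38452 + R)/(12727 + u(-198)) = (38452 + 5262)/(12727 + 42) = 43714/12769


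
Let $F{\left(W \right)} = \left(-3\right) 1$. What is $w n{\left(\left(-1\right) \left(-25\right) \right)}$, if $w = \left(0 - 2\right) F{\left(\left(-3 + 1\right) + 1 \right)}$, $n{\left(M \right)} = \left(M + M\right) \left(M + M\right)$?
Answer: $15000$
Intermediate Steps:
$n{\left(M \right)} = 4 M^{2}$ ($n{\left(M \right)} = 2 M 2 M = 4 M^{2}$)
$F{\left(W \right)} = -3$
$w = 6$ ($w = \left(0 - 2\right) \left(-3\right) = \left(-2\right) \left(-3\right) = 6$)
$w n{\left(\left(-1\right) \left(-25\right) \right)} = 6 \cdot 4 \left(\left(-1\right) \left(-25\right)\right)^{2} = 6 \cdot 4 \cdot 25^{2} = 6 \cdot 4 \cdot 625 = 6 \cdot 2500 = 15000$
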